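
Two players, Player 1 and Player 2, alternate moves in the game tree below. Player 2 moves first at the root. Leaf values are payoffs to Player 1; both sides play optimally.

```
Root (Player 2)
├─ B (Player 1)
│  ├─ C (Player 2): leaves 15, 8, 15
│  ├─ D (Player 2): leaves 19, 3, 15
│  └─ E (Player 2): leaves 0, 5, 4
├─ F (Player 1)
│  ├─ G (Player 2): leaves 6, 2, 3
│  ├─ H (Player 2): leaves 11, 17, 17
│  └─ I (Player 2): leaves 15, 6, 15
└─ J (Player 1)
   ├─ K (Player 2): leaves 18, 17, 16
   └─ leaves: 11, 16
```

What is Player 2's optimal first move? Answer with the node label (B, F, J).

B

C (Player 2): min(15, 8, 15) = 8
D (Player 2): min(19, 3, 15) = 3
E (Player 2): min(0, 5, 4) = 0
B (Player 1): max(8, 3, 0) = 8
G (Player 2): min(6, 2, 3) = 2
H (Player 2): min(11, 17, 17) = 11
I (Player 2): min(15, 6, 15) = 6
F (Player 1): max(2, 11, 6) = 11
K (Player 2): min(18, 17, 16) = 16
J (Player 1): max(16, 11, 16) = 16
Root (Player 2): min(8, 11, 16) = 8
Player 2 picks the child with the lowest value: B (value 8).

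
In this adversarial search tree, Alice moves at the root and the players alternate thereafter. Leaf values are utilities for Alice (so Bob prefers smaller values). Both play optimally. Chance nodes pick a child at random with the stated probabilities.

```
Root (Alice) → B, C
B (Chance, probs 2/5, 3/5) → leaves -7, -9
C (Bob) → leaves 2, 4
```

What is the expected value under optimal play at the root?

2

B (Chance): 2/5·-7 + 3/5·-9 = -8.2
C (Bob): min(2, 4) = 2
Root (Alice): max(-8.2, 2) = 2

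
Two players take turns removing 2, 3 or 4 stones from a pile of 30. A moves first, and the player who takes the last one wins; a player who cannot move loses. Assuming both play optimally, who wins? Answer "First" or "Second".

Second

Positions where the player to move wins (W) vs loses (L):
i:   0  1  2  3  4  5  6  7  8  9 10 11 12 13 14 15 16 17 18 19 20 21 22 23 24 25 26 27 28 29 30
     L  L  W  W  W  W  L  L  W  W  W  W  L  L  W  W  W  W  L  L  W  W  W  W  L  L  W  W  W  W  L
Position 30 is L, so the second player wins.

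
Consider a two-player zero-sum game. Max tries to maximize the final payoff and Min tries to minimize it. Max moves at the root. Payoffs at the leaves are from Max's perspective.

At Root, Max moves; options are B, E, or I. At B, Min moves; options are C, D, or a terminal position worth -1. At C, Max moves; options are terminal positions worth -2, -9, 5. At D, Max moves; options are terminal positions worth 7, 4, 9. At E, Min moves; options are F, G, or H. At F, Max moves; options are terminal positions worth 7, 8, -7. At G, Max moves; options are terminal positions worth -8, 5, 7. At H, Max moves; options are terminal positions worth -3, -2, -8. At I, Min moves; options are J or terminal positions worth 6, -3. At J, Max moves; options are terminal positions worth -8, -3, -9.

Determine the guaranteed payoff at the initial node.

-1

C (Max): max(-2, -9, 5) = 5
D (Max): max(7, 4, 9) = 9
B (Min): min(5, 9, -1) = -1
F (Max): max(7, 8, -7) = 8
G (Max): max(-8, 5, 7) = 7
H (Max): max(-3, -2, -8) = -2
E (Min): min(8, 7, -2) = -2
J (Max): max(-8, -3, -9) = -3
I (Min): min(-3, 6, -3) = -3
Root (Max): max(-1, -2, -3) = -1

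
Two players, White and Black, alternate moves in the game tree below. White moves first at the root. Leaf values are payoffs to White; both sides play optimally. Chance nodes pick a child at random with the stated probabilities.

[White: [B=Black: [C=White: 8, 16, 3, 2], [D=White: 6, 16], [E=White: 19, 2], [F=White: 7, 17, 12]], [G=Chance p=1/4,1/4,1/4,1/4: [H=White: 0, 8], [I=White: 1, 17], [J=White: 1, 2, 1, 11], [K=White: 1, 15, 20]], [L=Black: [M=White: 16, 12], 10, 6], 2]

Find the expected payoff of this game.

16

C (White): max(8, 16, 3, 2) = 16
D (White): max(6, 16) = 16
E (White): max(19, 2) = 19
F (White): max(7, 17, 12) = 17
B (Black): min(16, 16, 19, 17) = 16
H (White): max(0, 8) = 8
I (White): max(1, 17) = 17
J (White): max(1, 2, 1, 11) = 11
K (White): max(1, 15, 20) = 20
G (Chance): 1/4·8 + 1/4·17 + 1/4·11 + 1/4·20 = 14
M (White): max(16, 12) = 16
L (Black): min(16, 10, 6) = 6
Root (White): max(16, 14, 6, 2) = 16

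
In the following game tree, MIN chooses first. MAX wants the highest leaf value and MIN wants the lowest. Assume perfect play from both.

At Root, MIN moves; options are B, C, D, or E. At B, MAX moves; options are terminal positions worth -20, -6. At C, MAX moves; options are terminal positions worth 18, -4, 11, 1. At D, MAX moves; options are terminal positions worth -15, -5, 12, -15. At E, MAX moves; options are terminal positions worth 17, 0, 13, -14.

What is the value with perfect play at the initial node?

-6

B (MAX): max(-20, -6) = -6
C (MAX): max(18, -4, 11, 1) = 18
D (MAX): max(-15, -5, 12, -15) = 12
E (MAX): max(17, 0, 13, -14) = 17
Root (MIN): min(-6, 18, 12, 17) = -6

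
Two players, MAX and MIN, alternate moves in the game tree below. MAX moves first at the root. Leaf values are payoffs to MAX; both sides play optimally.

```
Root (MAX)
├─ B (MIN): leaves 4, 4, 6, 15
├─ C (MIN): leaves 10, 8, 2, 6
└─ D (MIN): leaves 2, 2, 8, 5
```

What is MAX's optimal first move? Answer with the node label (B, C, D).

B

B (MIN): min(4, 4, 6, 15) = 4
C (MIN): min(10, 8, 2, 6) = 2
D (MIN): min(2, 2, 8, 5) = 2
Root (MAX): max(4, 2, 2) = 4
MAX picks the child with the highest value: B (value 4).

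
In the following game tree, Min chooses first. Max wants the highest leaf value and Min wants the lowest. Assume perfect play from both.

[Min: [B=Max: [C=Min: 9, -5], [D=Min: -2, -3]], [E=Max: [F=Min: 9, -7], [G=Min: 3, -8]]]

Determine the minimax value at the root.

C (Min): min(9, -5) = -5
D (Min): min(-2, -3) = -3
B (Max): max(-5, -3) = -3
F (Min): min(9, -7) = -7
G (Min): min(3, -8) = -8
E (Max): max(-7, -8) = -7
Root (Min): min(-3, -7) = -7

-7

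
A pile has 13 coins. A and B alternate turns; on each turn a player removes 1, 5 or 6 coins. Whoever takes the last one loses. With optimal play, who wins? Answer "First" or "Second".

Mark each pile size as W (mover wins) or L (mover loses):
i:   0  1  2  3  4  5  6  7  8  9 10 11 12 13
     W  L  W  L  W  L  W  W  W  W  W  W  L  W
Position 13 is W, so the first player wins.

First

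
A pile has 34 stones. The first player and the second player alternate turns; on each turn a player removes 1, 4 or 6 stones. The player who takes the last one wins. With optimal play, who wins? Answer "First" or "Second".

i:   0  1  2  3  4  5  6  7  8  9 10 11 12 13 14 15 16 17 18 19 20 21 22 23 24 25 26 27 28 29 30 31 32 33 34
     L  W  L  W  W  L  W  L  W  W  L  W  L  W  W  L  W  L  W  W  L  W  L  W  W  L  W  L  W  W  L  W  L  W  W
Position 34 is W, so the first player wins.

First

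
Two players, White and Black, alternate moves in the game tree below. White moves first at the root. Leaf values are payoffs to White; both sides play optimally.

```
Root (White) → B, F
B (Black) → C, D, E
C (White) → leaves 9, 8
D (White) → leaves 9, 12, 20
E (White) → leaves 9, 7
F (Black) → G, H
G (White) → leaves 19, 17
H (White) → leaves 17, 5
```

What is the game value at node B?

9

C: max(9, 8) = 9
D: max(9, 12, 20) = 20
E: max(9, 7) = 9
B: min(9, 20, 9) = 9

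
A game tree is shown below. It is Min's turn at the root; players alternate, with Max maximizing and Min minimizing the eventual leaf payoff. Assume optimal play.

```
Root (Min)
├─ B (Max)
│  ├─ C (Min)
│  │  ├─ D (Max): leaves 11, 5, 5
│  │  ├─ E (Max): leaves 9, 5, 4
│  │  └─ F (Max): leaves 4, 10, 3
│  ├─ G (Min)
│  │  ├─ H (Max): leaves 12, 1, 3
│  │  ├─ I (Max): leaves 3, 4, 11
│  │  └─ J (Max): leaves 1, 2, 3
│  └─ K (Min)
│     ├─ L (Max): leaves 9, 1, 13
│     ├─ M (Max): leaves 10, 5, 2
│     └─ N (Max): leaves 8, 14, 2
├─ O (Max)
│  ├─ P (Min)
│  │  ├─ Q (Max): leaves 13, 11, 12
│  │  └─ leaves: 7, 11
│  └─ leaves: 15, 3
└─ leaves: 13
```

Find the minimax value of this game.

10

D (Max): max(11, 5, 5) = 11
E (Max): max(9, 5, 4) = 9
F (Max): max(4, 10, 3) = 10
C (Min): min(11, 9, 10) = 9
H (Max): max(12, 1, 3) = 12
I (Max): max(3, 4, 11) = 11
J (Max): max(1, 2, 3) = 3
G (Min): min(12, 11, 3) = 3
L (Max): max(9, 1, 13) = 13
M (Max): max(10, 5, 2) = 10
N (Max): max(8, 14, 2) = 14
K (Min): min(13, 10, 14) = 10
B (Max): max(9, 3, 10) = 10
Q (Max): max(13, 11, 12) = 13
P (Min): min(13, 7, 11) = 7
O (Max): max(7, 15, 3) = 15
Root (Min): min(10, 15, 13) = 10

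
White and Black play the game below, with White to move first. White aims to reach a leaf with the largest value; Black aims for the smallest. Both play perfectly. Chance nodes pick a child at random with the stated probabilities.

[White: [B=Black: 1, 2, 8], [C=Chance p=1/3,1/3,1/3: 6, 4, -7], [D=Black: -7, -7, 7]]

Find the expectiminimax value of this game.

1

B (Black): min(1, 2, 8) = 1
C (Chance): 1/3·6 + 1/3·4 + 1/3·-7 = 1
D (Black): min(-7, -7, 7) = -7
Root (White): max(1, 1, -7) = 1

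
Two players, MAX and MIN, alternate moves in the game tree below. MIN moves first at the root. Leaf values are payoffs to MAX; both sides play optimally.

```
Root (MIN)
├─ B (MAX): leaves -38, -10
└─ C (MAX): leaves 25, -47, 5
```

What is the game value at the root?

B (MAX): max(-38, -10) = -10
C (MAX): max(25, -47, 5) = 25
Root (MIN): min(-10, 25) = -10

-10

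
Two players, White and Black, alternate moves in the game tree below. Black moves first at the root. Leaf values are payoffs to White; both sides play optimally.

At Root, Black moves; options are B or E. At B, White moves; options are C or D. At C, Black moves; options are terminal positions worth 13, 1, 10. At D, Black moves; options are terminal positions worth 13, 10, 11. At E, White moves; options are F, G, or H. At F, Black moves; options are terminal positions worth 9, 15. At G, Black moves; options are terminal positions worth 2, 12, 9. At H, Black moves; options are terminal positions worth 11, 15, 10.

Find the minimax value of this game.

10

C (Black): min(13, 1, 10) = 1
D (Black): min(13, 10, 11) = 10
B (White): max(1, 10) = 10
F (Black): min(9, 15) = 9
G (Black): min(2, 12, 9) = 2
H (Black): min(11, 15, 10) = 10
E (White): max(9, 2, 10) = 10
Root (Black): min(10, 10) = 10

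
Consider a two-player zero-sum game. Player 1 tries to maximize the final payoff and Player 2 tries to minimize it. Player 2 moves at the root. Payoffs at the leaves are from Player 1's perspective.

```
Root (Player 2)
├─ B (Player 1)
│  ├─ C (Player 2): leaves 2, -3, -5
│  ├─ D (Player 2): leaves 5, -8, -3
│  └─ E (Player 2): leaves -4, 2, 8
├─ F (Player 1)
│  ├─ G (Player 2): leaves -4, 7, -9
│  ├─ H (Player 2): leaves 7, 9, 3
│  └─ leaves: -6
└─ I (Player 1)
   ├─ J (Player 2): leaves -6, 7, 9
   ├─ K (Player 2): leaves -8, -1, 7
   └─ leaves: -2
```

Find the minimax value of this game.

-4

C (Player 2): min(2, -3, -5) = -5
D (Player 2): min(5, -8, -3) = -8
E (Player 2): min(-4, 2, 8) = -4
B (Player 1): max(-5, -8, -4) = -4
G (Player 2): min(-4, 7, -9) = -9
H (Player 2): min(7, 9, 3) = 3
F (Player 1): max(-9, 3, -6) = 3
J (Player 2): min(-6, 7, 9) = -6
K (Player 2): min(-8, -1, 7) = -8
I (Player 1): max(-6, -8, -2) = -2
Root (Player 2): min(-4, 3, -2) = -4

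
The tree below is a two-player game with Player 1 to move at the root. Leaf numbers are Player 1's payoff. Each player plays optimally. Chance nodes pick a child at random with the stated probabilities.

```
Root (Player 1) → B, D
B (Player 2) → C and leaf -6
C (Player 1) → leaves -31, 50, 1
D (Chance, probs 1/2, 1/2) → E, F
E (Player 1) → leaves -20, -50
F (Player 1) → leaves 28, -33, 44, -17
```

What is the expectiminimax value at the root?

12

C (Player 1): max(-31, 50, 1) = 50
B (Player 2): min(50, -6) = -6
E (Player 1): max(-20, -50) = -20
F (Player 1): max(28, -33, 44, -17) = 44
D (Chance): 1/2·-20 + 1/2·44 = 12
Root (Player 1): max(-6, 12) = 12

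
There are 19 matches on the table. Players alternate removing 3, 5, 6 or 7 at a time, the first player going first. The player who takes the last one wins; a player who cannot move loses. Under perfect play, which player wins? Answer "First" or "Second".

First

Positions where the player to move wins (W) vs loses (L):
i:   0  1  2  3  4  5  6  7  8  9 10 11 12 13 14 15 16 17 18 19
     L  L  L  W  W  W  W  W  W  W  L  L  L  W  W  W  W  W  W  W
Position 19 is W, so the first player wins.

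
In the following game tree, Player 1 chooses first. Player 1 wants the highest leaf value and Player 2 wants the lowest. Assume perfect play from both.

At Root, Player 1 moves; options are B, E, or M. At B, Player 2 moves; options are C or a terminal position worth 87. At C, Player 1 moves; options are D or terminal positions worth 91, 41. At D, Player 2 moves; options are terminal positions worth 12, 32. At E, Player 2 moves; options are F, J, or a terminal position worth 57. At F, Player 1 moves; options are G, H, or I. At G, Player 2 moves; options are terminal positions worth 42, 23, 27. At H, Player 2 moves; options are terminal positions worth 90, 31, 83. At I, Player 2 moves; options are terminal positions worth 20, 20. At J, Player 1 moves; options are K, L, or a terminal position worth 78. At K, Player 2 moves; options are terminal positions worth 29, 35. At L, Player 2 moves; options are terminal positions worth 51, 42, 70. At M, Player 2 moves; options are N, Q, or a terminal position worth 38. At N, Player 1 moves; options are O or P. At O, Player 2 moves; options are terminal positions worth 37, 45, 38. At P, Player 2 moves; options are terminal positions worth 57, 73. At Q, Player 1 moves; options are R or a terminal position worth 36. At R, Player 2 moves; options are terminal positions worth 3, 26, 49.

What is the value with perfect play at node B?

D: min(12, 32) = 12
C: max(12, 91, 41) = 91
B: min(91, 87) = 87

87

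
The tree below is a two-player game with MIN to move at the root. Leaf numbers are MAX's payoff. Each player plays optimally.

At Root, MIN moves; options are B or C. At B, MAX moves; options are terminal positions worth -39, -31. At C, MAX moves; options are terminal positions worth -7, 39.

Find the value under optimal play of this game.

B (MAX): max(-39, -31) = -31
C (MAX): max(-7, 39) = 39
Root (MIN): min(-31, 39) = -31

-31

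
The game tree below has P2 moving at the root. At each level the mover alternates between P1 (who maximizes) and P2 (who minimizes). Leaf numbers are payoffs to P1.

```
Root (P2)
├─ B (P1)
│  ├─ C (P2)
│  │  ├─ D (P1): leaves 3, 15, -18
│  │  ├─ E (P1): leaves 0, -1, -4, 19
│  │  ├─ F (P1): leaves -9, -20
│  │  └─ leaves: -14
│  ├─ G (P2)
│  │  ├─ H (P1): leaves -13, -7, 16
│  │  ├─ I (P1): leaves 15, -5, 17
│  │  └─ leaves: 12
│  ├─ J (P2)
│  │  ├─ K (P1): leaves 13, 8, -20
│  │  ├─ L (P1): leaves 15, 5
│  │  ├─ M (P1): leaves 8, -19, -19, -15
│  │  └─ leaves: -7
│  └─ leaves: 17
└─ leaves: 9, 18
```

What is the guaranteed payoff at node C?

-14

D: max(3, 15, -18) = 15
E: max(0, -1, -4, 19) = 19
F: max(-9, -20) = -9
C: min(15, 19, -9, -14) = -14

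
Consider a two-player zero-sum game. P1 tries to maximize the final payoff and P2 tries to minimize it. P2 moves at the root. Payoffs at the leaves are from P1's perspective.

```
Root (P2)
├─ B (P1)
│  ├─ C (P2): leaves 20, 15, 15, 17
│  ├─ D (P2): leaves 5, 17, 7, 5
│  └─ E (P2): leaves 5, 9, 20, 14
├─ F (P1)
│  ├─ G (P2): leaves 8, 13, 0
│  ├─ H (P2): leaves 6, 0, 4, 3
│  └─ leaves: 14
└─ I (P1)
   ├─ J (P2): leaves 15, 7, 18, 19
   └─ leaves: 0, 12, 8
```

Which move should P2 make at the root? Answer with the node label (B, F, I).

C (P2): min(20, 15, 15, 17) = 15
D (P2): min(5, 17, 7, 5) = 5
E (P2): min(5, 9, 20, 14) = 5
B (P1): max(15, 5, 5) = 15
G (P2): min(8, 13, 0) = 0
H (P2): min(6, 0, 4, 3) = 0
F (P1): max(0, 0, 14) = 14
J (P2): min(15, 7, 18, 19) = 7
I (P1): max(7, 0, 12, 8) = 12
Root (P2): min(15, 14, 12) = 12
P2 picks the child with the lowest value: I (value 12).

I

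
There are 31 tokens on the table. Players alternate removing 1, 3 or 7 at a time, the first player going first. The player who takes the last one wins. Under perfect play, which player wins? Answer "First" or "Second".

Compute winning (W) and losing (L) positions by backward induction:
i:   0  1  2  3  4  5  6  7  8  9 10 11 12 13 14 15 16 17 18 19 20 21 22 23 24 25 26 27 28 29 30 31
     L  W  L  W  L  W  L  W  L  W  L  W  L  W  L  W  L  W  L  W  L  W  L  W  L  W  L  W  L  W  L  W
Position 31 is W, so the first player wins.

First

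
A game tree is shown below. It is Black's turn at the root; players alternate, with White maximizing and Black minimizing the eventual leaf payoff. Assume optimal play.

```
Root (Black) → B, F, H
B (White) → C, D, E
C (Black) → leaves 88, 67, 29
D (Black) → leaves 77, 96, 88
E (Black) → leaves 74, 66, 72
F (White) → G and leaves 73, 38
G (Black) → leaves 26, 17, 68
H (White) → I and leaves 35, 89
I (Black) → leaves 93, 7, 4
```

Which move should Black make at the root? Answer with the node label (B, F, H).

C (Black): min(88, 67, 29) = 29
D (Black): min(77, 96, 88) = 77
E (Black): min(74, 66, 72) = 66
B (White): max(29, 77, 66) = 77
G (Black): min(26, 17, 68) = 17
F (White): max(17, 73, 38) = 73
I (Black): min(93, 7, 4) = 4
H (White): max(4, 35, 89) = 89
Root (Black): min(77, 73, 89) = 73
Black picks the child with the lowest value: F (value 73).

F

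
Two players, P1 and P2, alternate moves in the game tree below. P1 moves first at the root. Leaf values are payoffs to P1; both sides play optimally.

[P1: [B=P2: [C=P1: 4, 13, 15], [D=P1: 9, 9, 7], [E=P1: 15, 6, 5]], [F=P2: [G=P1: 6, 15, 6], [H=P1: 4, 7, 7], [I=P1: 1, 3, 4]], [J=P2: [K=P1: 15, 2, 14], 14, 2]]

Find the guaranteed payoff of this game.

C (P1): max(4, 13, 15) = 15
D (P1): max(9, 9, 7) = 9
E (P1): max(15, 6, 5) = 15
B (P2): min(15, 9, 15) = 9
G (P1): max(6, 15, 6) = 15
H (P1): max(4, 7, 7) = 7
I (P1): max(1, 3, 4) = 4
F (P2): min(15, 7, 4) = 4
K (P1): max(15, 2, 14) = 15
J (P2): min(15, 14, 2) = 2
Root (P1): max(9, 4, 2) = 9

9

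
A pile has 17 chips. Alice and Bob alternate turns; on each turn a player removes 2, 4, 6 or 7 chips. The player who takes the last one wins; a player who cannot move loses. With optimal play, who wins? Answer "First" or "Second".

First

W/L table (W = player to move can force a win):
i:   0  1  2  3  4  5  6  7  8  9 10 11 12 13 14 15 16 17
     L  L  W  W  W  W  W  W  W  L  L  W  W  W  W  W  W  W
Position 17 is W, so the first player wins.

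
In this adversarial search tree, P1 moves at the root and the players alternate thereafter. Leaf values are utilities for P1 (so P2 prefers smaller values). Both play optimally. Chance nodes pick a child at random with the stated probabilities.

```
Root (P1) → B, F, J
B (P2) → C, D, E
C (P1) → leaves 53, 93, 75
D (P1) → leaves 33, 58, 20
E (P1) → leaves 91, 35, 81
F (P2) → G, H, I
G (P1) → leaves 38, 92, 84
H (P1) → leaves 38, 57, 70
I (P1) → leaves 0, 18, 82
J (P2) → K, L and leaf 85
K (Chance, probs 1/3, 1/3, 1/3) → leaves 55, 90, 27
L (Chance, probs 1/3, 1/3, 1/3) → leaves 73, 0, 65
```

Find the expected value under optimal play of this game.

C (P1): max(53, 93, 75) = 93
D (P1): max(33, 58, 20) = 58
E (P1): max(91, 35, 81) = 91
B (P2): min(93, 58, 91) = 58
G (P1): max(38, 92, 84) = 92
H (P1): max(38, 57, 70) = 70
I (P1): max(0, 18, 82) = 82
F (P2): min(92, 70, 82) = 70
K (Chance): 1/3·55 + 1/3·90 + 1/3·27 = 57.33
L (Chance): 1/3·73 + 1/3·0 + 1/3·65 = 46
J (P2): min(57.33, 46, 85) = 46
Root (P1): max(58, 70, 46) = 70

70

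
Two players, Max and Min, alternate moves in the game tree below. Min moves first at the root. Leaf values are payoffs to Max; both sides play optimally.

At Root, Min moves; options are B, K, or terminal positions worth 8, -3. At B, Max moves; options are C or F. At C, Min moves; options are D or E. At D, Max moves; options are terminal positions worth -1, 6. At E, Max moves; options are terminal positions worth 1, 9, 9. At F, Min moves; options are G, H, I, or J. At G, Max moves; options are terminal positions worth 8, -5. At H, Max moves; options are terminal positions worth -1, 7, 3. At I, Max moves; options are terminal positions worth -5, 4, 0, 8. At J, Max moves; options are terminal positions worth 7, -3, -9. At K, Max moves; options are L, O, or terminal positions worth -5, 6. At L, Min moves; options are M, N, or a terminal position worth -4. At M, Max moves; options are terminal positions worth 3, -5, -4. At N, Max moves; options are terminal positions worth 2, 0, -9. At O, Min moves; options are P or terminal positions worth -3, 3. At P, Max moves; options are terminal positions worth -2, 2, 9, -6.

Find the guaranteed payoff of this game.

D (Max): max(-1, 6) = 6
E (Max): max(1, 9, 9) = 9
C (Min): min(6, 9) = 6
G (Max): max(8, -5) = 8
H (Max): max(-1, 7, 3) = 7
I (Max): max(-5, 4, 0, 8) = 8
J (Max): max(7, -3, -9) = 7
F (Min): min(8, 7, 8, 7) = 7
B (Max): max(6, 7) = 7
M (Max): max(3, -5, -4) = 3
N (Max): max(2, 0, -9) = 2
L (Min): min(3, 2, -4) = -4
P (Max): max(-2, 2, 9, -6) = 9
O (Min): min(9, -3, 3) = -3
K (Max): max(-4, -3, -5, 6) = 6
Root (Min): min(7, 6, 8, -3) = -3

-3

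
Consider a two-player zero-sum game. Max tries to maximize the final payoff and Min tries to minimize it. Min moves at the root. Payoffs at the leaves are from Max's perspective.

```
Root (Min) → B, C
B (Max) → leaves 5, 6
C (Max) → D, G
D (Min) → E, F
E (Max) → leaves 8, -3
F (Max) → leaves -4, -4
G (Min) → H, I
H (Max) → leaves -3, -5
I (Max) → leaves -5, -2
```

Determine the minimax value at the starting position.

-3

B (Max): max(5, 6) = 6
E (Max): max(8, -3) = 8
F (Max): max(-4, -4) = -4
D (Min): min(8, -4) = -4
H (Max): max(-3, -5) = -3
I (Max): max(-5, -2) = -2
G (Min): min(-3, -2) = -3
C (Max): max(-4, -3) = -3
Root (Min): min(6, -3) = -3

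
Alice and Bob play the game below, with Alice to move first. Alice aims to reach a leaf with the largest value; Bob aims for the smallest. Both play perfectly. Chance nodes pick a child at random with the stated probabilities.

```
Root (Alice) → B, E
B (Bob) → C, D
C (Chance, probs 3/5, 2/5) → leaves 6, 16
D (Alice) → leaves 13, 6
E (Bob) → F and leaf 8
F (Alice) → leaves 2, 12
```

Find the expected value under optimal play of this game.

C (Chance): 3/5·6 + 2/5·16 = 10
D (Alice): max(13, 6) = 13
B (Bob): min(10, 13) = 10
F (Alice): max(2, 12) = 12
E (Bob): min(12, 8) = 8
Root (Alice): max(10, 8) = 10

10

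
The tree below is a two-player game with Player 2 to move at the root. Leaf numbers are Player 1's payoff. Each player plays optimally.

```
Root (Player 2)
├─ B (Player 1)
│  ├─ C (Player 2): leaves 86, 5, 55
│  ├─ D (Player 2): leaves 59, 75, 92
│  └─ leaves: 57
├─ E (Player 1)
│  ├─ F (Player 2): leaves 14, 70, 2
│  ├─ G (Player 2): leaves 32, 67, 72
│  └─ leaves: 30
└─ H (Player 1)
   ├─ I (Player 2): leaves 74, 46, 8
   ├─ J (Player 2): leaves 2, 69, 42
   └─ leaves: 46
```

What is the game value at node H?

46

I: min(74, 46, 8) = 8
J: min(2, 69, 42) = 2
H: max(8, 2, 46) = 46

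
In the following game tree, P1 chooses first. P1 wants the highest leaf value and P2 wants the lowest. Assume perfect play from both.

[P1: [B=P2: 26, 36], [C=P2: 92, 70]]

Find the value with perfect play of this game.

70

B (P2): min(26, 36) = 26
C (P2): min(92, 70) = 70
Root (P1): max(26, 70) = 70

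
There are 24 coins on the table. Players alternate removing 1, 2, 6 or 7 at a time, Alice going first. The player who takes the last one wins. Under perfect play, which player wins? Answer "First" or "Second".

Compute winning (W) and losing (L) positions by backward induction:
i:   0  1  2  3  4  5  6  7  8  9 10 11 12 13 14 15 16 17 18 19 20 21 22 23 24
     L  W  W  L  W  W  W  W  L  W  W  L  W  W  W  W  L  W  W  L  W  W  W  W  L
Position 24 is L, so the second player wins.

Second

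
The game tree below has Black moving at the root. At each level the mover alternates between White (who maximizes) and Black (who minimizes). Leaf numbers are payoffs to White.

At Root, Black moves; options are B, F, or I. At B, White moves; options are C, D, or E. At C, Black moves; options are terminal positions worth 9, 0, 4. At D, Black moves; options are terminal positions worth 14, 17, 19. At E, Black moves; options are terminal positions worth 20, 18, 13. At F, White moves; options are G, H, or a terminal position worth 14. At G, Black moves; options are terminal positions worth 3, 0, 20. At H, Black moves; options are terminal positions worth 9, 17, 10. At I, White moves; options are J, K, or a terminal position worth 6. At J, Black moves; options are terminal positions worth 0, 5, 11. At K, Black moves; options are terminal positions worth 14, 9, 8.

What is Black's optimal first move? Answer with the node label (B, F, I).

C (Black): min(9, 0, 4) = 0
D (Black): min(14, 17, 19) = 14
E (Black): min(20, 18, 13) = 13
B (White): max(0, 14, 13) = 14
G (Black): min(3, 0, 20) = 0
H (Black): min(9, 17, 10) = 9
F (White): max(0, 9, 14) = 14
J (Black): min(0, 5, 11) = 0
K (Black): min(14, 9, 8) = 8
I (White): max(0, 8, 6) = 8
Root (Black): min(14, 14, 8) = 8
Black picks the child with the lowest value: I (value 8).

I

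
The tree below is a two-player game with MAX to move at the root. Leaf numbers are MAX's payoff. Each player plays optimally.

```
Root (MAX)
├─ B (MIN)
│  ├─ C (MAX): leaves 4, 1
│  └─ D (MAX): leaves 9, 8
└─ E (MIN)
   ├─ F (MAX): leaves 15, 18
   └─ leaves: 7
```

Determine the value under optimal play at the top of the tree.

C (MAX): max(4, 1) = 4
D (MAX): max(9, 8) = 9
B (MIN): min(4, 9) = 4
F (MAX): max(15, 18) = 18
E (MIN): min(18, 7) = 7
Root (MAX): max(4, 7) = 7

7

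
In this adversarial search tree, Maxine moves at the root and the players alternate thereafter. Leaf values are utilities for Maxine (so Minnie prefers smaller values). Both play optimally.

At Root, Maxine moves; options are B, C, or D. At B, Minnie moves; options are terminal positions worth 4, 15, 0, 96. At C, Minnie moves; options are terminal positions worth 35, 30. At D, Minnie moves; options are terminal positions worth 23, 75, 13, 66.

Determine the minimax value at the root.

30

B (Minnie): min(4, 15, 0, 96) = 0
C (Minnie): min(35, 30) = 30
D (Minnie): min(23, 75, 13, 66) = 13
Root (Maxine): max(0, 30, 13) = 30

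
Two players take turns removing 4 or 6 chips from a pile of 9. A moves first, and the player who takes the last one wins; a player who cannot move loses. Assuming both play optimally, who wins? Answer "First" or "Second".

Compute winning (W) and losing (L) positions by backward induction:
i:   0  1  2  3  4  5  6  7  8  9
     L  L  L  L  W  W  W  W  W  W
Position 9 is W, so the first player wins.

First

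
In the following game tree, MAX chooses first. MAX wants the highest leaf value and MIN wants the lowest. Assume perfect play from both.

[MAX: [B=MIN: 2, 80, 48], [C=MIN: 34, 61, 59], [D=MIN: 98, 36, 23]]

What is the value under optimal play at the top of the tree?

B (MIN): min(2, 80, 48) = 2
C (MIN): min(34, 61, 59) = 34
D (MIN): min(98, 36, 23) = 23
Root (MAX): max(2, 34, 23) = 34

34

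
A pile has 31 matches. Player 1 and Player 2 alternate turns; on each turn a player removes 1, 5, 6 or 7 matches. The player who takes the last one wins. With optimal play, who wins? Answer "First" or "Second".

First

Mark each pile size as W (mover wins) or L (mover loses):
i:   0  1  2  3  4  5  6  7  8  9 10 11 12 13 14 15 16 17 18 19 20 21 22 23 24 25 26 27 28 29 30 31
     L  W  L  W  L  W  W  W  W  W  W  W  L  W  L  W  L  W  W  W  W  W  W  W  L  W  L  W  L  W  W  W
Position 31 is W, so the first player wins.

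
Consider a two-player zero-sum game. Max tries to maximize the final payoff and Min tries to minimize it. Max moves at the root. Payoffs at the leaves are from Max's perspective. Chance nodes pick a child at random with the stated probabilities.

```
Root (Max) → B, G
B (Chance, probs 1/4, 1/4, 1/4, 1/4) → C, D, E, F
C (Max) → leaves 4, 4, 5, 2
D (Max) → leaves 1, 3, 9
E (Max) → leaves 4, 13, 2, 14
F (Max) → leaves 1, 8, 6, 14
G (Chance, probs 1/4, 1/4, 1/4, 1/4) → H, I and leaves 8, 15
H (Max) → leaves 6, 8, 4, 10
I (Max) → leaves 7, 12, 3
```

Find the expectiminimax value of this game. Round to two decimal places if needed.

11.25

C (Max): max(4, 4, 5, 2) = 5
D (Max): max(1, 3, 9) = 9
E (Max): max(4, 13, 2, 14) = 14
F (Max): max(1, 8, 6, 14) = 14
B (Chance): 1/4·5 + 1/4·9 + 1/4·14 + 1/4·14 = 10.5
H (Max): max(6, 8, 4, 10) = 10
I (Max): max(7, 12, 3) = 12
G (Chance): 1/4·10 + 1/4·12 + 1/4·8 + 1/4·15 = 11.25
Root (Max): max(10.5, 11.25) = 11.25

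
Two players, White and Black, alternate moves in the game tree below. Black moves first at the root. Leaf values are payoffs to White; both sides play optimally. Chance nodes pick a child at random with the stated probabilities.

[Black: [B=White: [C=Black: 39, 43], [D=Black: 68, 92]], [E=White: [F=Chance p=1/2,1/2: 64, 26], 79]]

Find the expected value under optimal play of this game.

68

C (Black): min(39, 43) = 39
D (Black): min(68, 92) = 68
B (White): max(39, 68) = 68
F (Chance): 1/2·64 + 1/2·26 = 45
E (White): max(45, 79) = 79
Root (Black): min(68, 79) = 68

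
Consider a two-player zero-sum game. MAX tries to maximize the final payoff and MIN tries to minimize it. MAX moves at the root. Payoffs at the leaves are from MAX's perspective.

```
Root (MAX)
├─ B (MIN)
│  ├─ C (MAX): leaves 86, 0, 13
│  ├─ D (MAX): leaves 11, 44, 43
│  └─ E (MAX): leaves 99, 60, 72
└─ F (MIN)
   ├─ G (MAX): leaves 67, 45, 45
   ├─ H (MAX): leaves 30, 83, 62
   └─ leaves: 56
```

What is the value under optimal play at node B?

C: max(86, 0, 13) = 86
D: max(11, 44, 43) = 44
E: max(99, 60, 72) = 99
B: min(86, 44, 99) = 44

44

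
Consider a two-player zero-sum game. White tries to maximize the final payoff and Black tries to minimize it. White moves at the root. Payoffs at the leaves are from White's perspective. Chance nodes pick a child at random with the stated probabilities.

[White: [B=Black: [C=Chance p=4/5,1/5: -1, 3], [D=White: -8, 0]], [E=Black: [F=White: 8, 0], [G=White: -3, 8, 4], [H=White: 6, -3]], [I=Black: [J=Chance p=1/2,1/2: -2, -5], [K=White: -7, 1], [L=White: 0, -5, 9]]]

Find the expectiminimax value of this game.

6

C (Chance): 4/5·-1 + 1/5·3 = -0.2
D (White): max(-8, 0) = 0
B (Black): min(-0.2, 0) = -0.2
F (White): max(8, 0) = 8
G (White): max(-3, 8, 4) = 8
H (White): max(6, -3) = 6
E (Black): min(8, 8, 6) = 6
J (Chance): 1/2·-2 + 1/2·-5 = -3.5
K (White): max(-7, 1) = 1
L (White): max(0, -5, 9) = 9
I (Black): min(-3.5, 1, 9) = -3.5
Root (White): max(-0.2, 6, -3.5) = 6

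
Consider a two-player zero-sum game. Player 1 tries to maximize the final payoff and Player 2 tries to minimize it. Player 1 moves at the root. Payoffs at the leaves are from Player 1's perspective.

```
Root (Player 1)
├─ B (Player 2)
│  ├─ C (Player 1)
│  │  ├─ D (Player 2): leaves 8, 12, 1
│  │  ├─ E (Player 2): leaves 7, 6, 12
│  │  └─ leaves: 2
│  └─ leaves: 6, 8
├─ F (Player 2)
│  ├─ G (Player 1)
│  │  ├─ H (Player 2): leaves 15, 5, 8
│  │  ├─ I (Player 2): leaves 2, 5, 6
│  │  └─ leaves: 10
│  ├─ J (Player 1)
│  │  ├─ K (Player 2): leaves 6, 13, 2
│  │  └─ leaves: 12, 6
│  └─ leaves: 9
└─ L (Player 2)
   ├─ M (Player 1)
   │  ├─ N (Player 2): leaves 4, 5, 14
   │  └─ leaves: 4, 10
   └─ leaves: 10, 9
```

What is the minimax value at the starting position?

9

D (Player 2): min(8, 12, 1) = 1
E (Player 2): min(7, 6, 12) = 6
C (Player 1): max(1, 6, 2) = 6
B (Player 2): min(6, 6, 8) = 6
H (Player 2): min(15, 5, 8) = 5
I (Player 2): min(2, 5, 6) = 2
G (Player 1): max(5, 2, 10) = 10
K (Player 2): min(6, 13, 2) = 2
J (Player 1): max(2, 12, 6) = 12
F (Player 2): min(10, 12, 9) = 9
N (Player 2): min(4, 5, 14) = 4
M (Player 1): max(4, 4, 10) = 10
L (Player 2): min(10, 10, 9) = 9
Root (Player 1): max(6, 9, 9) = 9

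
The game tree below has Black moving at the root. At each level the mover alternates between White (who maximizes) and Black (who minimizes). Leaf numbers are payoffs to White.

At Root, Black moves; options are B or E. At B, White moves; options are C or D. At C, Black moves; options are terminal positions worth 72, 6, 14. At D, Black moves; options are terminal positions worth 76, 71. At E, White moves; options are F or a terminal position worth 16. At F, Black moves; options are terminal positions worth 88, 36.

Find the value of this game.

C (Black): min(72, 6, 14) = 6
D (Black): min(76, 71) = 71
B (White): max(6, 71) = 71
F (Black): min(88, 36) = 36
E (White): max(36, 16) = 36
Root (Black): min(71, 36) = 36

36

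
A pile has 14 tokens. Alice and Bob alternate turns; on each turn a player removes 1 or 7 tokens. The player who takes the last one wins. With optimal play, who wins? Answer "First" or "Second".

Second

W/L table (W = player to move can force a win):
i:   0  1  2  3  4  5  6  7  8  9 10 11 12 13 14
     L  W  L  W  L  W  L  W  L  W  L  W  L  W  L
Position 14 is L, so the second player wins.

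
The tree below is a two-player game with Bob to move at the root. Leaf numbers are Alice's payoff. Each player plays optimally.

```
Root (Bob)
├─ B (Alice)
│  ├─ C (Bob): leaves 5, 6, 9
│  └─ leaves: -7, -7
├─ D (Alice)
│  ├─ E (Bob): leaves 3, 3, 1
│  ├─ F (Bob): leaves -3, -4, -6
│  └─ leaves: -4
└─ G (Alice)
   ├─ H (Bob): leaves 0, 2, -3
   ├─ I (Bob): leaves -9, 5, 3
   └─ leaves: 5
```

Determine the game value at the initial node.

1

C (Bob): min(5, 6, 9) = 5
B (Alice): max(5, -7, -7) = 5
E (Bob): min(3, 3, 1) = 1
F (Bob): min(-3, -4, -6) = -6
D (Alice): max(1, -6, -4) = 1
H (Bob): min(0, 2, -3) = -3
I (Bob): min(-9, 5, 3) = -9
G (Alice): max(-3, -9, 5) = 5
Root (Bob): min(5, 1, 5) = 1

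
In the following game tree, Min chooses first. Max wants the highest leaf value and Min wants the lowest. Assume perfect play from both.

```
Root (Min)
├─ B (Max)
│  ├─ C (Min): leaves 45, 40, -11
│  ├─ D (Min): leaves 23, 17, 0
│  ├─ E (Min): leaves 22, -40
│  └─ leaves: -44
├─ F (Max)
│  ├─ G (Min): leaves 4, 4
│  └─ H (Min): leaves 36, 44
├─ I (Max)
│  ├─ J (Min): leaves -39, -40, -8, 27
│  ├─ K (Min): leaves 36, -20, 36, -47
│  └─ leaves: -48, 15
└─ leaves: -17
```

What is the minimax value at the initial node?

C (Min): min(45, 40, -11) = -11
D (Min): min(23, 17, 0) = 0
E (Min): min(22, -40) = -40
B (Max): max(-11, 0, -40, -44) = 0
G (Min): min(4, 4) = 4
H (Min): min(36, 44) = 36
F (Max): max(4, 36) = 36
J (Min): min(-39, -40, -8, 27) = -40
K (Min): min(36, -20, 36, -47) = -47
I (Max): max(-40, -47, -48, 15) = 15
Root (Min): min(0, 36, 15, -17) = -17

-17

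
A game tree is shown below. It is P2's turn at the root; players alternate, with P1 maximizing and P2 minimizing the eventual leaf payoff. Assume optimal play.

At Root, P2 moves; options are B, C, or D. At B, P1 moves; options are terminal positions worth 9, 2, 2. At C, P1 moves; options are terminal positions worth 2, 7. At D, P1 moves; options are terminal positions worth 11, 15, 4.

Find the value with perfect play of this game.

B (P1): max(9, 2, 2) = 9
C (P1): max(2, 7) = 7
D (P1): max(11, 15, 4) = 15
Root (P2): min(9, 7, 15) = 7

7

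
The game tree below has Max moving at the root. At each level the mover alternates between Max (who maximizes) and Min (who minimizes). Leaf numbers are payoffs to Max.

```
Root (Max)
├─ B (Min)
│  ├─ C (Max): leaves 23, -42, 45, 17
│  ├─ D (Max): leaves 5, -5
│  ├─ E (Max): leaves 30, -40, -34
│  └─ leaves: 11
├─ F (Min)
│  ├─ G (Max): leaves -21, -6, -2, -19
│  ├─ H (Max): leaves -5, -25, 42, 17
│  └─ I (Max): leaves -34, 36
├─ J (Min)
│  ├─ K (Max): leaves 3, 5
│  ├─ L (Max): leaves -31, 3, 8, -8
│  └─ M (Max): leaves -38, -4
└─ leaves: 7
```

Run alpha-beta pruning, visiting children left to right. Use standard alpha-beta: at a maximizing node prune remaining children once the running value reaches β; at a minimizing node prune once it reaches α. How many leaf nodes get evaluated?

15

C [α=-∞,β=+∞]: v=45
D [α=-∞,β=45]: v=5
E [α=-∞,β=5]: v=30 after child 1 ≥ β → β-cutoff, skip 2
B [α=-∞,β=+∞]: v=5
G [α=5,β=+∞]: v=-2
F [α=5,β=+∞]: v=-2 after child 1 ≤ α → α-cutoff, skip 2
K [α=5,β=+∞]: v=5
J [α=5,β=+∞]: v=5 after child 1 ≤ α → α-cutoff, skip 2
Root [α=-∞,β=+∞]: v=7
Leaves evaluated: 15 of 29.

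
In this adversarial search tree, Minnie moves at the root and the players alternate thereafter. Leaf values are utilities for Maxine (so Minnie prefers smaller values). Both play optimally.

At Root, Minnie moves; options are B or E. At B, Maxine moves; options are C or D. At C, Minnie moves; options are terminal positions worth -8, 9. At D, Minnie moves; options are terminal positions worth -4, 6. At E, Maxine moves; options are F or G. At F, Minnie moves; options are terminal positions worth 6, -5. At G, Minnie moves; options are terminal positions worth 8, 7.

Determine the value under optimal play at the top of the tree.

C (Minnie): min(-8, 9) = -8
D (Minnie): min(-4, 6) = -4
B (Maxine): max(-8, -4) = -4
F (Minnie): min(6, -5) = -5
G (Minnie): min(8, 7) = 7
E (Maxine): max(-5, 7) = 7
Root (Minnie): min(-4, 7) = -4

-4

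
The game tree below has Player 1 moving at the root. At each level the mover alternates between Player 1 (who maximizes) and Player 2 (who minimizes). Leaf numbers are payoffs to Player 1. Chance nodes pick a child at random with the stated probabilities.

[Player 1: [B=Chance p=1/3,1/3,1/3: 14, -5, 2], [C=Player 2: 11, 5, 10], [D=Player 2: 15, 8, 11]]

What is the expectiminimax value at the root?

8

B (Chance): 1/3·14 + 1/3·-5 + 1/3·2 = 3.67
C (Player 2): min(11, 5, 10) = 5
D (Player 2): min(15, 8, 11) = 8
Root (Player 1): max(3.67, 5, 8) = 8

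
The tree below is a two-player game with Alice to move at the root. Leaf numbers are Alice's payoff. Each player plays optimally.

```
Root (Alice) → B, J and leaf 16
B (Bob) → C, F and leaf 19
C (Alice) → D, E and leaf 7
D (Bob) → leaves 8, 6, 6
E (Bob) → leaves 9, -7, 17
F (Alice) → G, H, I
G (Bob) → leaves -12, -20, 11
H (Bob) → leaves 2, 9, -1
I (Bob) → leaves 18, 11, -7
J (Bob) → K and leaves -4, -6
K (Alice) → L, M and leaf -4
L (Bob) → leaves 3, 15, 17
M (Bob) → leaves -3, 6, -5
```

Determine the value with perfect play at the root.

16

D (Bob): min(8, 6, 6) = 6
E (Bob): min(9, -7, 17) = -7
C (Alice): max(6, -7, 7) = 7
G (Bob): min(-12, -20, 11) = -20
H (Bob): min(2, 9, -1) = -1
I (Bob): min(18, 11, -7) = -7
F (Alice): max(-20, -1, -7) = -1
B (Bob): min(7, -1, 19) = -1
L (Bob): min(3, 15, 17) = 3
M (Bob): min(-3, 6, -5) = -5
K (Alice): max(3, -5, -4) = 3
J (Bob): min(3, -4, -6) = -6
Root (Alice): max(-1, -6, 16) = 16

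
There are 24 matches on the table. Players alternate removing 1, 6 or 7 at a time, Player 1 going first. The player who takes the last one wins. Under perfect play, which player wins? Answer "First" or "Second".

Mark each pile size as W (mover wins) or L (mover loses):
i:   0  1  2  3  4  5  6  7  8  9 10 11 12 13 14 15 16 17 18 19 20 21 22 23 24
     L  W  L  W  L  W  W  W  W  W  W  W  L  W  L  W  L  W  W  W  W  W  W  W  L
Position 24 is L, so the second player wins.

Second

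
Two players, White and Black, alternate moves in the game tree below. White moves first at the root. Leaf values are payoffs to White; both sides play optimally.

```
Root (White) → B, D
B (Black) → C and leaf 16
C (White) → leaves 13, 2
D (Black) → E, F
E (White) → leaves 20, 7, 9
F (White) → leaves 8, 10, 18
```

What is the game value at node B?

C: max(13, 2) = 13
B: min(13, 16) = 13

13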